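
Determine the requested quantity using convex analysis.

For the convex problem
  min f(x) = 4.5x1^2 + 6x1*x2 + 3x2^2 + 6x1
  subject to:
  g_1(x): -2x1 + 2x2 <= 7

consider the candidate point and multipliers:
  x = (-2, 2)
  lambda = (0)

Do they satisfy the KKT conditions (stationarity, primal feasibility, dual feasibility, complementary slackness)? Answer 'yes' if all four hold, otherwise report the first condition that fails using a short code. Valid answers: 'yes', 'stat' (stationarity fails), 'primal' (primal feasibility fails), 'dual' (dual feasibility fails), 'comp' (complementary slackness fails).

Gradient of f: grad f(x) = Q x + c = (0, 0)
Constraint values g_i(x) = a_i^T x - b_i:
  g_1((-2, 2)) = 1
Stationarity residual: grad f(x) + sum_i lambda_i a_i = (0, 0)
  -> stationarity OK
Primal feasibility (all g_i <= 0): FAILS
Dual feasibility (all lambda_i >= 0): OK
Complementary slackness (lambda_i * g_i(x) = 0 for all i): OK

Verdict: the first failing condition is primal_feasibility -> primal.

primal


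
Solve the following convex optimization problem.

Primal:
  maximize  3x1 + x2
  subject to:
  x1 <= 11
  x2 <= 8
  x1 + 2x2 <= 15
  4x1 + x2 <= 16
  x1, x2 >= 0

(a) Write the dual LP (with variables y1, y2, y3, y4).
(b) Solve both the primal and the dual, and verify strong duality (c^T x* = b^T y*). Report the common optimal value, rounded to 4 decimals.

The standard primal-dual pair for 'max c^T x s.t. A x <= b, x >= 0' is:
  Dual:  min b^T y  s.t.  A^T y >= c,  y >= 0.

So the dual LP is:
  minimize  11y1 + 8y2 + 15y3 + 16y4
  subject to:
    y1 + y3 + 4y4 >= 3
    y2 + 2y3 + y4 >= 1
    y1, y2, y3, y4 >= 0

Solving the primal: x* = (2.4286, 6.2857).
  primal value c^T x* = 13.5714.
Solving the dual: y* = (0, 0, 0.1429, 0.7143).
  dual value b^T y* = 13.5714.
Strong duality: c^T x* = b^T y*. Confirmed.

13.5714


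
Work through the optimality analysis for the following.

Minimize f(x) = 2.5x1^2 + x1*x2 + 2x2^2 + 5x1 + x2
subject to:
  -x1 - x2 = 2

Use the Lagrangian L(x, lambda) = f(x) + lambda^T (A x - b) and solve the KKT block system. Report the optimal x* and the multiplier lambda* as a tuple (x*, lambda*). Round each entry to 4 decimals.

Form the Lagrangian:
  L(x, lambda) = (1/2) x^T Q x + c^T x + lambda^T (A x - b)
Stationarity (grad_x L = 0): Q x + c + A^T lambda = 0.
Primal feasibility: A x = b.

This gives the KKT block system:
  [ Q   A^T ] [ x     ]   [-c ]
  [ A    0  ] [ lambda ] = [ b ]

Solving the linear system:
  x*      = (-1.4286, -0.5714)
  lambda* = (-2.7143)
  f(x*)   = -1.1429

x* = (-1.4286, -0.5714), lambda* = (-2.7143)


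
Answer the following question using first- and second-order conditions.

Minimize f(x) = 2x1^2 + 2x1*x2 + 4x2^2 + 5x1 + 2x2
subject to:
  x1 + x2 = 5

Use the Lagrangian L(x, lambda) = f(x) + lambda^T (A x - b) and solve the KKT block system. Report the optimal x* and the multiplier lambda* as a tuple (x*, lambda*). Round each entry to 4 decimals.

Form the Lagrangian:
  L(x, lambda) = (1/2) x^T Q x + c^T x + lambda^T (A x - b)
Stationarity (grad_x L = 0): Q x + c + A^T lambda = 0.
Primal feasibility: A x = b.

This gives the KKT block system:
  [ Q   A^T ] [ x     ]   [-c ]
  [ A    0  ] [ lambda ] = [ b ]

Solving the linear system:
  x*      = (3.375, 1.625)
  lambda* = (-21.75)
  f(x*)   = 64.4375

x* = (3.375, 1.625), lambda* = (-21.75)


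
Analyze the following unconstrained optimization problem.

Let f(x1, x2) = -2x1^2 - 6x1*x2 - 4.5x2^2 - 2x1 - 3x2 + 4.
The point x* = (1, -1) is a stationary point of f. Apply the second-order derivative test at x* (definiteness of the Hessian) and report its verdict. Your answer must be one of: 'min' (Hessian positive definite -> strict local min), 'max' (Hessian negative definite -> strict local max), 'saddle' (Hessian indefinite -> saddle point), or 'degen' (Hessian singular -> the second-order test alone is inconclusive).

Compute the Hessian H = grad^2 f:
  H = [[-4, -6], [-6, -9]]
Verify stationarity: grad f(x*) = H x* + g = (0, 0).
Eigenvalues of H: -13, 0.
H has a zero eigenvalue (singular; negative semidefinite but not definite), so H is neither positive definite, negative definite, nor indefinite. The second-order test alone is inconclusive -> degen.
(Indeed, f is constant along the null direction of H through x*, so x* is not a strict local extremum.)

degen


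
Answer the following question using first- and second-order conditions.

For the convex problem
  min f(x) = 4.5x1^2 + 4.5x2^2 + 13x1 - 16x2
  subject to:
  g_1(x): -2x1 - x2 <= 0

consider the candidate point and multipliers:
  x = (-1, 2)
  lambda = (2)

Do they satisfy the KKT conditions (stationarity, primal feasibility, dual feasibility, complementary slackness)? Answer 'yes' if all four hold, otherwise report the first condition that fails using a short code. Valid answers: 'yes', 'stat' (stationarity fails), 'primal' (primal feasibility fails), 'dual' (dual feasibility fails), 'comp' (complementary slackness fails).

Gradient of f: grad f(x) = Q x + c = (4, 2)
Constraint values g_i(x) = a_i^T x - b_i:
  g_1((-1, 2)) = 0
Stationarity residual: grad f(x) + sum_i lambda_i a_i = (0, 0)
  -> stationarity OK
Primal feasibility (all g_i <= 0): OK
Dual feasibility (all lambda_i >= 0): OK
Complementary slackness (lambda_i * g_i(x) = 0 for all i): OK

Verdict: yes, KKT holds.

yes


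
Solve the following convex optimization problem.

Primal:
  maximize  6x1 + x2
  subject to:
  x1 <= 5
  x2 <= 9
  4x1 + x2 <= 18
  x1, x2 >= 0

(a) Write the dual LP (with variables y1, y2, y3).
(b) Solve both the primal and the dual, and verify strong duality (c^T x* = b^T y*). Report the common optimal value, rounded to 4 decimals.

The standard primal-dual pair for 'max c^T x s.t. A x <= b, x >= 0' is:
  Dual:  min b^T y  s.t.  A^T y >= c,  y >= 0.

So the dual LP is:
  minimize  5y1 + 9y2 + 18y3
  subject to:
    y1 + 4y3 >= 6
    y2 + y3 >= 1
    y1, y2, y3 >= 0

Solving the primal: x* = (4.5, 0).
  primal value c^T x* = 27.
Solving the dual: y* = (0, 0, 1.5).
  dual value b^T y* = 27.
Strong duality: c^T x* = b^T y*. Confirmed.

27


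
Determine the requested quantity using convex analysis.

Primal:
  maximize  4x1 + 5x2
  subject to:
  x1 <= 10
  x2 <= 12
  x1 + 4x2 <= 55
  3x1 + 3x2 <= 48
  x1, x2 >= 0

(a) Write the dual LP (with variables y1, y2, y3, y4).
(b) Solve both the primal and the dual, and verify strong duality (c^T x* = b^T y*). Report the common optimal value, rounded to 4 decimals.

The standard primal-dual pair for 'max c^T x s.t. A x <= b, x >= 0' is:
  Dual:  min b^T y  s.t.  A^T y >= c,  y >= 0.

So the dual LP is:
  minimize  10y1 + 12y2 + 55y3 + 48y4
  subject to:
    y1 + y3 + 3y4 >= 4
    y2 + 4y3 + 3y4 >= 5
    y1, y2, y3, y4 >= 0

Solving the primal: x* = (4, 12).
  primal value c^T x* = 76.
Solving the dual: y* = (0, 1, 0, 1.3333).
  dual value b^T y* = 76.
Strong duality: c^T x* = b^T y*. Confirmed.

76


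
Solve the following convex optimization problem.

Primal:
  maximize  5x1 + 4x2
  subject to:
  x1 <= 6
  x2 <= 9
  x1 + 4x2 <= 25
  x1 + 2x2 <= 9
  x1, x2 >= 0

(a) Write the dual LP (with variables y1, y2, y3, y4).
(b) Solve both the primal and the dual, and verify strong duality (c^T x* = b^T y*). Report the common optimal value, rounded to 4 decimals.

The standard primal-dual pair for 'max c^T x s.t. A x <= b, x >= 0' is:
  Dual:  min b^T y  s.t.  A^T y >= c,  y >= 0.

So the dual LP is:
  minimize  6y1 + 9y2 + 25y3 + 9y4
  subject to:
    y1 + y3 + y4 >= 5
    y2 + 4y3 + 2y4 >= 4
    y1, y2, y3, y4 >= 0

Solving the primal: x* = (6, 1.5).
  primal value c^T x* = 36.
Solving the dual: y* = (3, 0, 0, 2).
  dual value b^T y* = 36.
Strong duality: c^T x* = b^T y*. Confirmed.

36


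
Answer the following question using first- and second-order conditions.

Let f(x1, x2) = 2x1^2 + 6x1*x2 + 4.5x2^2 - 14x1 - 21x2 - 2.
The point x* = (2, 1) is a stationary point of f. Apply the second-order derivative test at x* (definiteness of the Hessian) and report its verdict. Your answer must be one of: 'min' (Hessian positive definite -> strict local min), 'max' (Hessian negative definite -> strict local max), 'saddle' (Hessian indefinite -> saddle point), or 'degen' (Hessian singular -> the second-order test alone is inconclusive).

Compute the Hessian H = grad^2 f:
  H = [[4, 6], [6, 9]]
Verify stationarity: grad f(x*) = H x* + g = (0, 0).
Eigenvalues of H: 0, 13.
H has a zero eigenvalue (singular; positive semidefinite but not definite), so H is neither positive definite, negative definite, nor indefinite. The second-order test alone is inconclusive -> degen.
(Indeed, f is constant along the null direction of H through x*, so x* is not a strict local extremum.)

degen


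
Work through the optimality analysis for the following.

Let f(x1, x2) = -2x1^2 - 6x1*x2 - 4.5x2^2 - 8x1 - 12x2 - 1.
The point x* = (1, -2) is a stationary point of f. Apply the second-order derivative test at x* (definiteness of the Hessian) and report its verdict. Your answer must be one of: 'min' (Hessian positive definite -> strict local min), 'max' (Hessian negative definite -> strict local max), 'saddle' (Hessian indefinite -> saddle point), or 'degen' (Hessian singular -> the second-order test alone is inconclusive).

Compute the Hessian H = grad^2 f:
  H = [[-4, -6], [-6, -9]]
Verify stationarity: grad f(x*) = H x* + g = (0, 0).
Eigenvalues of H: -13, 0.
H has a zero eigenvalue (singular; negative semidefinite but not definite), so H is neither positive definite, negative definite, nor indefinite. The second-order test alone is inconclusive -> degen.
(Indeed, f is constant along the null direction of H through x*, so x* is not a strict local extremum.)

degen


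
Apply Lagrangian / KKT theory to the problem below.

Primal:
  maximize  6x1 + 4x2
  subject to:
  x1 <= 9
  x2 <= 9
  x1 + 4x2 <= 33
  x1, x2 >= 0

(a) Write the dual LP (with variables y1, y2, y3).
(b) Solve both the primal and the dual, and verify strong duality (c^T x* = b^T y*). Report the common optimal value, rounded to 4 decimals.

The standard primal-dual pair for 'max c^T x s.t. A x <= b, x >= 0' is:
  Dual:  min b^T y  s.t.  A^T y >= c,  y >= 0.

So the dual LP is:
  minimize  9y1 + 9y2 + 33y3
  subject to:
    y1 + y3 >= 6
    y2 + 4y3 >= 4
    y1, y2, y3 >= 0

Solving the primal: x* = (9, 6).
  primal value c^T x* = 78.
Solving the dual: y* = (5, 0, 1).
  dual value b^T y* = 78.
Strong duality: c^T x* = b^T y*. Confirmed.

78


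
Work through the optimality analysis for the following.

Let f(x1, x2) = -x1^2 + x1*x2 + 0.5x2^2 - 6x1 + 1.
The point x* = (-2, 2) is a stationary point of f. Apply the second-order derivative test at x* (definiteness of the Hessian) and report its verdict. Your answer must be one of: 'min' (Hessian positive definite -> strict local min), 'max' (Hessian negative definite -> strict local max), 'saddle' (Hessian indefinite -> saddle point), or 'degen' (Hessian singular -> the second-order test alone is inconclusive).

Compute the Hessian H = grad^2 f:
  H = [[-2, 1], [1, 1]]
Verify stationarity: grad f(x*) = H x* + g = (0, 0).
Eigenvalues of H: -2.3028, 1.3028.
Eigenvalues have mixed signs, so H is indefinite -> x* is a saddle point.

saddle


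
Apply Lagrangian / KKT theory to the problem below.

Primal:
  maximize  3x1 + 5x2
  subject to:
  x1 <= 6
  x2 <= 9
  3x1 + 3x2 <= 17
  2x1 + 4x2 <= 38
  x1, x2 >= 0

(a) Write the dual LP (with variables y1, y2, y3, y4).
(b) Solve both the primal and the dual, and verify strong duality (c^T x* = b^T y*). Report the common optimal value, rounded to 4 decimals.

The standard primal-dual pair for 'max c^T x s.t. A x <= b, x >= 0' is:
  Dual:  min b^T y  s.t.  A^T y >= c,  y >= 0.

So the dual LP is:
  minimize  6y1 + 9y2 + 17y3 + 38y4
  subject to:
    y1 + 3y3 + 2y4 >= 3
    y2 + 3y3 + 4y4 >= 5
    y1, y2, y3, y4 >= 0

Solving the primal: x* = (0, 5.6667).
  primal value c^T x* = 28.3333.
Solving the dual: y* = (0, 0, 1.6667, 0).
  dual value b^T y* = 28.3333.
Strong duality: c^T x* = b^T y*. Confirmed.

28.3333


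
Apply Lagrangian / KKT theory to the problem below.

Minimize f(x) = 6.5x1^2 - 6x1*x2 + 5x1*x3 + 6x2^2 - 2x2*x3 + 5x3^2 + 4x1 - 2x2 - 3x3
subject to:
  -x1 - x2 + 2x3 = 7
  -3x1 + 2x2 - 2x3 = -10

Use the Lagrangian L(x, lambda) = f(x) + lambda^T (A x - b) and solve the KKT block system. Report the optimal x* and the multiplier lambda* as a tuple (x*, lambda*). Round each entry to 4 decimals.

Form the Lagrangian:
  L(x, lambda) = (1/2) x^T Q x + c^T x + lambda^T (A x - b)
Stationarity (grad_x L = 0): Q x + c + A^T lambda = 0.
Primal feasibility: A x = b.

This gives the KKT block system:
  [ Q   A^T ] [ x     ]   [-c ]
  [ A    0  ] [ lambda ] = [ b ]

Solving the linear system:
  x*      = (0.3839, -1.4645, 2.9597)
  lambda* = (-3.6479, 12.0746)
  f(x*)   = 70.9334

x* = (0.3839, -1.4645, 2.9597), lambda* = (-3.6479, 12.0746)


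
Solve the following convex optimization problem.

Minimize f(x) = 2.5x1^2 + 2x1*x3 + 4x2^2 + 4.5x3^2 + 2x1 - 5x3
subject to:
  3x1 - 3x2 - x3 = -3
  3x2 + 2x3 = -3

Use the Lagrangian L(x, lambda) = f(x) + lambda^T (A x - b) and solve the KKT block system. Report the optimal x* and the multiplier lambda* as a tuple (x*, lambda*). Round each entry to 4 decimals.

Form the Lagrangian:
  L(x, lambda) = (1/2) x^T Q x + c^T x + lambda^T (A x - b)
Stationarity (grad_x L = 0): Q x + c + A^T lambda = 0.
Primal feasibility: A x = b.

This gives the KKT block system:
  [ Q   A^T ] [ x     ]   [-c ]
  [ A    0  ] [ lambda ] = [ b ]

Solving the linear system:
  x*      = (-2.0283, -1.0566, 0.0849)
  lambda* = (2.6572, 5.4748)
  f(x*)   = 9.9575

x* = (-2.0283, -1.0566, 0.0849), lambda* = (2.6572, 5.4748)


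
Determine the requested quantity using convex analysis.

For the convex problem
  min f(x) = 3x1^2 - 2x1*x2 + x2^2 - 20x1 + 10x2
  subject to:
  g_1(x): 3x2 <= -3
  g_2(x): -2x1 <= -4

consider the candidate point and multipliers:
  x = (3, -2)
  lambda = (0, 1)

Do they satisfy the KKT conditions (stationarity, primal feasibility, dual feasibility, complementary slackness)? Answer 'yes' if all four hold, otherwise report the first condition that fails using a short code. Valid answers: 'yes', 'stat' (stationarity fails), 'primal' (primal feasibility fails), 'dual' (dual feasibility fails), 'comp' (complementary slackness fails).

Gradient of f: grad f(x) = Q x + c = (2, 0)
Constraint values g_i(x) = a_i^T x - b_i:
  g_1((3, -2)) = -3
  g_2((3, -2)) = -2
Stationarity residual: grad f(x) + sum_i lambda_i a_i = (0, 0)
  -> stationarity OK
Primal feasibility (all g_i <= 0): OK
Dual feasibility (all lambda_i >= 0): OK
Complementary slackness (lambda_i * g_i(x) = 0 for all i): FAILS

Verdict: the first failing condition is complementary_slackness -> comp.

comp


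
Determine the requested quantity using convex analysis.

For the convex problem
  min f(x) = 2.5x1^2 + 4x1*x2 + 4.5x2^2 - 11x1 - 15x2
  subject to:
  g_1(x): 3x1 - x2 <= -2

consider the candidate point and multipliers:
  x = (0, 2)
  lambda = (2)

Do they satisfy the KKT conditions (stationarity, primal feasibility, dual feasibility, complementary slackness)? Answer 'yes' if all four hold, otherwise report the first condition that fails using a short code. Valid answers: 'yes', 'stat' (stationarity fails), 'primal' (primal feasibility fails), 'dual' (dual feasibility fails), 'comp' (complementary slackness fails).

Gradient of f: grad f(x) = Q x + c = (-3, 3)
Constraint values g_i(x) = a_i^T x - b_i:
  g_1((0, 2)) = 0
Stationarity residual: grad f(x) + sum_i lambda_i a_i = (3, 1)
  -> stationarity FAILS
Primal feasibility (all g_i <= 0): OK
Dual feasibility (all lambda_i >= 0): OK
Complementary slackness (lambda_i * g_i(x) = 0 for all i): OK

Verdict: the first failing condition is stationarity -> stat.

stat


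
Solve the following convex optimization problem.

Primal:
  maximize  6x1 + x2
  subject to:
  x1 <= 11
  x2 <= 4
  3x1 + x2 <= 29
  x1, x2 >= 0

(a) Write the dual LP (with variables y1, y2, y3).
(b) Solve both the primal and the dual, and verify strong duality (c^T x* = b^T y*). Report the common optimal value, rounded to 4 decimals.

The standard primal-dual pair for 'max c^T x s.t. A x <= b, x >= 0' is:
  Dual:  min b^T y  s.t.  A^T y >= c,  y >= 0.

So the dual LP is:
  minimize  11y1 + 4y2 + 29y3
  subject to:
    y1 + 3y3 >= 6
    y2 + y3 >= 1
    y1, y2, y3 >= 0

Solving the primal: x* = (9.6667, 0).
  primal value c^T x* = 58.
Solving the dual: y* = (0, 0, 2).
  dual value b^T y* = 58.
Strong duality: c^T x* = b^T y*. Confirmed.

58


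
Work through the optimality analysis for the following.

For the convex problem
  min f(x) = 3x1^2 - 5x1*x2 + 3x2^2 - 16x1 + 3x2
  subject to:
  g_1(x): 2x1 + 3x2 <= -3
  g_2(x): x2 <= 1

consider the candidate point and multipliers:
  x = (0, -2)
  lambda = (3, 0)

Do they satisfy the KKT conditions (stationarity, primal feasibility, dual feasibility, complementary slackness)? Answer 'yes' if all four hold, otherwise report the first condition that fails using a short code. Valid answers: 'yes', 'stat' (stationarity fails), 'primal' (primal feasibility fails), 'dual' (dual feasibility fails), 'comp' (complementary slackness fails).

Gradient of f: grad f(x) = Q x + c = (-6, -9)
Constraint values g_i(x) = a_i^T x - b_i:
  g_1((0, -2)) = -3
  g_2((0, -2)) = -3
Stationarity residual: grad f(x) + sum_i lambda_i a_i = (0, 0)
  -> stationarity OK
Primal feasibility (all g_i <= 0): OK
Dual feasibility (all lambda_i >= 0): OK
Complementary slackness (lambda_i * g_i(x) = 0 for all i): FAILS

Verdict: the first failing condition is complementary_slackness -> comp.

comp


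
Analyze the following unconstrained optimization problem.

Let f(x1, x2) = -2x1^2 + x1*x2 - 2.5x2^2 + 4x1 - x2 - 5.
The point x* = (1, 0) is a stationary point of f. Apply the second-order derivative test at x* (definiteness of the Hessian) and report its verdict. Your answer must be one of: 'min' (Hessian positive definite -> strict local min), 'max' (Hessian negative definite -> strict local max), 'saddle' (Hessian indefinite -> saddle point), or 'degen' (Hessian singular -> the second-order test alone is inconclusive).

Compute the Hessian H = grad^2 f:
  H = [[-4, 1], [1, -5]]
Verify stationarity: grad f(x*) = H x* + g = (0, 0).
Eigenvalues of H: -5.618, -3.382.
Both eigenvalues < 0, so H is negative definite -> x* is a strict local max.

max


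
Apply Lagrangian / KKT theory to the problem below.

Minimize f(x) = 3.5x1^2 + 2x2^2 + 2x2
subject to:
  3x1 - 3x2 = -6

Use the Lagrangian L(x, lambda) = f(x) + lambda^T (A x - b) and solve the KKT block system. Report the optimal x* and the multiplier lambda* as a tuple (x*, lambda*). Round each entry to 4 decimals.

Form the Lagrangian:
  L(x, lambda) = (1/2) x^T Q x + c^T x + lambda^T (A x - b)
Stationarity (grad_x L = 0): Q x + c + A^T lambda = 0.
Primal feasibility: A x = b.

This gives the KKT block system:
  [ Q   A^T ] [ x     ]   [-c ]
  [ A    0  ] [ lambda ] = [ b ]

Solving the linear system:
  x*      = (-0.9091, 1.0909)
  lambda* = (2.1212)
  f(x*)   = 7.4545

x* = (-0.9091, 1.0909), lambda* = (2.1212)


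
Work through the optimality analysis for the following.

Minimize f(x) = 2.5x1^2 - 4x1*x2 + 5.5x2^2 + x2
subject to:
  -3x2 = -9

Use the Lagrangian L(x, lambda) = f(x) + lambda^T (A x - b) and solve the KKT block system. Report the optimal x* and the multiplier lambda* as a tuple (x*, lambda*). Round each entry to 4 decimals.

Form the Lagrangian:
  L(x, lambda) = (1/2) x^T Q x + c^T x + lambda^T (A x - b)
Stationarity (grad_x L = 0): Q x + c + A^T lambda = 0.
Primal feasibility: A x = b.

This gives the KKT block system:
  [ Q   A^T ] [ x     ]   [-c ]
  [ A    0  ] [ lambda ] = [ b ]

Solving the linear system:
  x*      = (2.4, 3)
  lambda* = (8.1333)
  f(x*)   = 38.1

x* = (2.4, 3), lambda* = (8.1333)


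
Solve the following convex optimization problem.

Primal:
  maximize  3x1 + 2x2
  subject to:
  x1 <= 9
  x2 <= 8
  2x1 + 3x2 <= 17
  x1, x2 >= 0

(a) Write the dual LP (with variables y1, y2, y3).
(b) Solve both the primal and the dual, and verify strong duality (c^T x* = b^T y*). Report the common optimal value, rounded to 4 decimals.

The standard primal-dual pair for 'max c^T x s.t. A x <= b, x >= 0' is:
  Dual:  min b^T y  s.t.  A^T y >= c,  y >= 0.

So the dual LP is:
  minimize  9y1 + 8y2 + 17y3
  subject to:
    y1 + 2y3 >= 3
    y2 + 3y3 >= 2
    y1, y2, y3 >= 0

Solving the primal: x* = (8.5, 0).
  primal value c^T x* = 25.5.
Solving the dual: y* = (0, 0, 1.5).
  dual value b^T y* = 25.5.
Strong duality: c^T x* = b^T y*. Confirmed.

25.5


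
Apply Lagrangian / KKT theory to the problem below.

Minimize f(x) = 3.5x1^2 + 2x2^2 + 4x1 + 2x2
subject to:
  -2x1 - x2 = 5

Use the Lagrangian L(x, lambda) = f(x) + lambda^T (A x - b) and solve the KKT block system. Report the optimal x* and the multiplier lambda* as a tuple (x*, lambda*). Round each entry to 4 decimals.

Form the Lagrangian:
  L(x, lambda) = (1/2) x^T Q x + c^T x + lambda^T (A x - b)
Stationarity (grad_x L = 0): Q x + c + A^T lambda = 0.
Primal feasibility: A x = b.

This gives the KKT block system:
  [ Q   A^T ] [ x     ]   [-c ]
  [ A    0  ] [ lambda ] = [ b ]

Solving the linear system:
  x*      = (-1.7391, -1.5217)
  lambda* = (-4.087)
  f(x*)   = 5.2174

x* = (-1.7391, -1.5217), lambda* = (-4.087)


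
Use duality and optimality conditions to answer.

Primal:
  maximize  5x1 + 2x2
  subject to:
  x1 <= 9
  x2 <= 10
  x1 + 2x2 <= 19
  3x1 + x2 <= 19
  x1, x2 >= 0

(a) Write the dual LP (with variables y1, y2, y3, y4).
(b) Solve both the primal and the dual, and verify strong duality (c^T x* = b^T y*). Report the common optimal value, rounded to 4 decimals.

The standard primal-dual pair for 'max c^T x s.t. A x <= b, x >= 0' is:
  Dual:  min b^T y  s.t.  A^T y >= c,  y >= 0.

So the dual LP is:
  minimize  9y1 + 10y2 + 19y3 + 19y4
  subject to:
    y1 + y3 + 3y4 >= 5
    y2 + 2y3 + y4 >= 2
    y1, y2, y3, y4 >= 0

Solving the primal: x* = (3.8, 7.6).
  primal value c^T x* = 34.2.
Solving the dual: y* = (0, 0, 0.2, 1.6).
  dual value b^T y* = 34.2.
Strong duality: c^T x* = b^T y*. Confirmed.

34.2


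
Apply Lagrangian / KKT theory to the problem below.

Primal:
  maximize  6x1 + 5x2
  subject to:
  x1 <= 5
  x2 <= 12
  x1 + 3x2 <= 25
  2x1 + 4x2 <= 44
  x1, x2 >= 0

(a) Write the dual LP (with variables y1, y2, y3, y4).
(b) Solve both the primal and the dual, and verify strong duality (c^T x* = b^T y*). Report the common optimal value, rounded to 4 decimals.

The standard primal-dual pair for 'max c^T x s.t. A x <= b, x >= 0' is:
  Dual:  min b^T y  s.t.  A^T y >= c,  y >= 0.

So the dual LP is:
  minimize  5y1 + 12y2 + 25y3 + 44y4
  subject to:
    y1 + y3 + 2y4 >= 6
    y2 + 3y3 + 4y4 >= 5
    y1, y2, y3, y4 >= 0

Solving the primal: x* = (5, 6.6667).
  primal value c^T x* = 63.3333.
Solving the dual: y* = (4.3333, 0, 1.6667, 0).
  dual value b^T y* = 63.3333.
Strong duality: c^T x* = b^T y*. Confirmed.

63.3333


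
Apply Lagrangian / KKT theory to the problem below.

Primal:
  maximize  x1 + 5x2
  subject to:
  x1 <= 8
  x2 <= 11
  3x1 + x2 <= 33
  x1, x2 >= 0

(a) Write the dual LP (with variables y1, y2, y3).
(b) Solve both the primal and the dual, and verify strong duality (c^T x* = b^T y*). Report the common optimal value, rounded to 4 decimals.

The standard primal-dual pair for 'max c^T x s.t. A x <= b, x >= 0' is:
  Dual:  min b^T y  s.t.  A^T y >= c,  y >= 0.

So the dual LP is:
  minimize  8y1 + 11y2 + 33y3
  subject to:
    y1 + 3y3 >= 1
    y2 + y3 >= 5
    y1, y2, y3 >= 0

Solving the primal: x* = (7.3333, 11).
  primal value c^T x* = 62.3333.
Solving the dual: y* = (0, 4.6667, 0.3333).
  dual value b^T y* = 62.3333.
Strong duality: c^T x* = b^T y*. Confirmed.

62.3333


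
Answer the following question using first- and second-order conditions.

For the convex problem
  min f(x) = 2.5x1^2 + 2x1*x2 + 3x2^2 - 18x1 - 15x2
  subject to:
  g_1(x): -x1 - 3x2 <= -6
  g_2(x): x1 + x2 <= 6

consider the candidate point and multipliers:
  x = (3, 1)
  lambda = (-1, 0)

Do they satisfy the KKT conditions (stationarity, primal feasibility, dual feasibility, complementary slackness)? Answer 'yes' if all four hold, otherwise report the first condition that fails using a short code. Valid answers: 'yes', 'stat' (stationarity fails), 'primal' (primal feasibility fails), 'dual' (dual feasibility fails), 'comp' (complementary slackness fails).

Gradient of f: grad f(x) = Q x + c = (-1, -3)
Constraint values g_i(x) = a_i^T x - b_i:
  g_1((3, 1)) = 0
  g_2((3, 1)) = -2
Stationarity residual: grad f(x) + sum_i lambda_i a_i = (0, 0)
  -> stationarity OK
Primal feasibility (all g_i <= 0): OK
Dual feasibility (all lambda_i >= 0): FAILS
Complementary slackness (lambda_i * g_i(x) = 0 for all i): OK

Verdict: the first failing condition is dual_feasibility -> dual.

dual


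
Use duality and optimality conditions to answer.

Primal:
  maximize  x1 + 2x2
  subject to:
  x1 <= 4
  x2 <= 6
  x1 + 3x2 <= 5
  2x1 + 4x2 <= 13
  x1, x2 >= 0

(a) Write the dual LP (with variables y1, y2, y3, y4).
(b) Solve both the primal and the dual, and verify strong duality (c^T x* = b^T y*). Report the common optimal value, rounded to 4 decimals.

The standard primal-dual pair for 'max c^T x s.t. A x <= b, x >= 0' is:
  Dual:  min b^T y  s.t.  A^T y >= c,  y >= 0.

So the dual LP is:
  minimize  4y1 + 6y2 + 5y3 + 13y4
  subject to:
    y1 + y3 + 2y4 >= 1
    y2 + 3y3 + 4y4 >= 2
    y1, y2, y3, y4 >= 0

Solving the primal: x* = (4, 0.3333).
  primal value c^T x* = 4.6667.
Solving the dual: y* = (0.3333, 0, 0.6667, 0).
  dual value b^T y* = 4.6667.
Strong duality: c^T x* = b^T y*. Confirmed.

4.6667


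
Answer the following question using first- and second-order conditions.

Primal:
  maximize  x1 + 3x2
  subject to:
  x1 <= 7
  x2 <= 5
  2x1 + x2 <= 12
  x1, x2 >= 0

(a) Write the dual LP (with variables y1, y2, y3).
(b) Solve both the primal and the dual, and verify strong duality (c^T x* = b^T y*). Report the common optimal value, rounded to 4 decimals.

The standard primal-dual pair for 'max c^T x s.t. A x <= b, x >= 0' is:
  Dual:  min b^T y  s.t.  A^T y >= c,  y >= 0.

So the dual LP is:
  minimize  7y1 + 5y2 + 12y3
  subject to:
    y1 + 2y3 >= 1
    y2 + y3 >= 3
    y1, y2, y3 >= 0

Solving the primal: x* = (3.5, 5).
  primal value c^T x* = 18.5.
Solving the dual: y* = (0, 2.5, 0.5).
  dual value b^T y* = 18.5.
Strong duality: c^T x* = b^T y*. Confirmed.

18.5


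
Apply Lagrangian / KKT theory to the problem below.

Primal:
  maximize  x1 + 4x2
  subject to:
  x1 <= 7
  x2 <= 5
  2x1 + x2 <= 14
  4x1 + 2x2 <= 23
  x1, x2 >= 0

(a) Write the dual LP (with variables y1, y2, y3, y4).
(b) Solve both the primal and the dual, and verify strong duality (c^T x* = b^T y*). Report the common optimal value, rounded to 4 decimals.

The standard primal-dual pair for 'max c^T x s.t. A x <= b, x >= 0' is:
  Dual:  min b^T y  s.t.  A^T y >= c,  y >= 0.

So the dual LP is:
  minimize  7y1 + 5y2 + 14y3 + 23y4
  subject to:
    y1 + 2y3 + 4y4 >= 1
    y2 + y3 + 2y4 >= 4
    y1, y2, y3, y4 >= 0

Solving the primal: x* = (3.25, 5).
  primal value c^T x* = 23.25.
Solving the dual: y* = (0, 3.5, 0, 0.25).
  dual value b^T y* = 23.25.
Strong duality: c^T x* = b^T y*. Confirmed.

23.25


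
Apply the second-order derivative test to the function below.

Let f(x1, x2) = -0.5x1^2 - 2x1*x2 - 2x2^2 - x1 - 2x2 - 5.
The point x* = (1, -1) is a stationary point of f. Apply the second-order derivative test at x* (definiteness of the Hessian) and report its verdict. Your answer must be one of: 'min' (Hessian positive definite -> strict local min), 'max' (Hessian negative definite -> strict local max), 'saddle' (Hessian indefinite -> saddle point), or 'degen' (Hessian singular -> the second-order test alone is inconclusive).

Compute the Hessian H = grad^2 f:
  H = [[-1, -2], [-2, -4]]
Verify stationarity: grad f(x*) = H x* + g = (0, 0).
Eigenvalues of H: -5, 0.
H has a zero eigenvalue (singular; negative semidefinite but not definite), so H is neither positive definite, negative definite, nor indefinite. The second-order test alone is inconclusive -> degen.
(Indeed, f is constant along the null direction of H through x*, so x* is not a strict local extremum.)

degen


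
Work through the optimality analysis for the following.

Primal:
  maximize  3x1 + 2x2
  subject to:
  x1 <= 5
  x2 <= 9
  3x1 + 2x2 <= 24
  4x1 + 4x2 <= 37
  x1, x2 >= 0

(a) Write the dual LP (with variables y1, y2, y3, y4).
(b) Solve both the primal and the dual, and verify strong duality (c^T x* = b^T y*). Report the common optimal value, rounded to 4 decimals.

The standard primal-dual pair for 'max c^T x s.t. A x <= b, x >= 0' is:
  Dual:  min b^T y  s.t.  A^T y >= c,  y >= 0.

So the dual LP is:
  minimize  5y1 + 9y2 + 24y3 + 37y4
  subject to:
    y1 + 3y3 + 4y4 >= 3
    y2 + 2y3 + 4y4 >= 2
    y1, y2, y3, y4 >= 0

Solving the primal: x* = (5, 4.25).
  primal value c^T x* = 23.5.
Solving the dual: y* = (1, 0, 0, 0.5).
  dual value b^T y* = 23.5.
Strong duality: c^T x* = b^T y*. Confirmed.

23.5


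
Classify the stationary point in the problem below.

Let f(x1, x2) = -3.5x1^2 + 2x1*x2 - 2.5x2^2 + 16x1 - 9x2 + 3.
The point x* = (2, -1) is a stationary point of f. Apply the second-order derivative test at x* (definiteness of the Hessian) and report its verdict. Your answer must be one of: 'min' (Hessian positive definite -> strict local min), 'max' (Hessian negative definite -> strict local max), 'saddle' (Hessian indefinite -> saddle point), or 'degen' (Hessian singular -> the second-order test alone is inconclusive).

Compute the Hessian H = grad^2 f:
  H = [[-7, 2], [2, -5]]
Verify stationarity: grad f(x*) = H x* + g = (0, 0).
Eigenvalues of H: -8.2361, -3.7639.
Both eigenvalues < 0, so H is negative definite -> x* is a strict local max.

max


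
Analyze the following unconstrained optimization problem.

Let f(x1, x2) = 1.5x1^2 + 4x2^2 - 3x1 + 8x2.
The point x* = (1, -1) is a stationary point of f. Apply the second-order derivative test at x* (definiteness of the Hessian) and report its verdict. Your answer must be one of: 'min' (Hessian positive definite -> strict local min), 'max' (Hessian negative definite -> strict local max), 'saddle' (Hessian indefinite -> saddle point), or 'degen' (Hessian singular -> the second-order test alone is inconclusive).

Compute the Hessian H = grad^2 f:
  H = [[3, 0], [0, 8]]
Verify stationarity: grad f(x*) = H x* + g = (0, 0).
Eigenvalues of H: 3, 8.
Both eigenvalues > 0, so H is positive definite -> x* is a strict local min.

min


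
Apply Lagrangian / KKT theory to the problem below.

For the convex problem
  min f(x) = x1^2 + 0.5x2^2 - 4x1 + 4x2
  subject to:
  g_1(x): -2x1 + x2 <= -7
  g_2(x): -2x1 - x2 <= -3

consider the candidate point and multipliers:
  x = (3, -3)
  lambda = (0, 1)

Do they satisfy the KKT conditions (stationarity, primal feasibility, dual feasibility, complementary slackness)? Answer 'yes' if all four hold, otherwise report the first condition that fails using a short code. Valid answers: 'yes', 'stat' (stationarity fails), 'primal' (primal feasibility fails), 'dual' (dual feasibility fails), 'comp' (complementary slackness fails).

Gradient of f: grad f(x) = Q x + c = (2, 1)
Constraint values g_i(x) = a_i^T x - b_i:
  g_1((3, -3)) = -2
  g_2((3, -3)) = 0
Stationarity residual: grad f(x) + sum_i lambda_i a_i = (0, 0)
  -> stationarity OK
Primal feasibility (all g_i <= 0): OK
Dual feasibility (all lambda_i >= 0): OK
Complementary slackness (lambda_i * g_i(x) = 0 for all i): OK

Verdict: yes, KKT holds.

yes


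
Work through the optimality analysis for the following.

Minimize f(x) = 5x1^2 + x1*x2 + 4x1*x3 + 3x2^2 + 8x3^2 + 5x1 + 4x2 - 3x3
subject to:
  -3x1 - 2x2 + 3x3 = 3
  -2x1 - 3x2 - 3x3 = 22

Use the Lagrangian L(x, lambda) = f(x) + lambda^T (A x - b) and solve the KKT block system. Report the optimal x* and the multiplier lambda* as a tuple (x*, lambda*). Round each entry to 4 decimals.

Form the Lagrangian:
  L(x, lambda) = (1/2) x^T Q x + c^T x + lambda^T (A x - b)
Stationarity (grad_x L = 0): Q x + c + A^T lambda = 0.
Primal feasibility: A x = b.

This gives the KKT block system:
  [ Q   A^T ] [ x     ]   [-c ]
  [ A    0  ] [ lambda ] = [ b ]

Solving the linear system:
  x*      = (-0.1747, -4.8253, -2.3916)
  lambda* = (3.3675, -10.6205)
  f(x*)   = 105.2741

x* = (-0.1747, -4.8253, -2.3916), lambda* = (3.3675, -10.6205)


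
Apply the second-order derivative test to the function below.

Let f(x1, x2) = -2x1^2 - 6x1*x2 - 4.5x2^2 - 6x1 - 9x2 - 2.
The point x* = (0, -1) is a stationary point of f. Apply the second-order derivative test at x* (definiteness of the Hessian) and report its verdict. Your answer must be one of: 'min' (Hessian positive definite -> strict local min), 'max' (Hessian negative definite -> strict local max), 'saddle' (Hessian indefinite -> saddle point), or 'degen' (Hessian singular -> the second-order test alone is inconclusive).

Compute the Hessian H = grad^2 f:
  H = [[-4, -6], [-6, -9]]
Verify stationarity: grad f(x*) = H x* + g = (0, 0).
Eigenvalues of H: -13, 0.
H has a zero eigenvalue (singular; negative semidefinite but not definite), so H is neither positive definite, negative definite, nor indefinite. The second-order test alone is inconclusive -> degen.
(Indeed, f is constant along the null direction of H through x*, so x* is not a strict local extremum.)

degen


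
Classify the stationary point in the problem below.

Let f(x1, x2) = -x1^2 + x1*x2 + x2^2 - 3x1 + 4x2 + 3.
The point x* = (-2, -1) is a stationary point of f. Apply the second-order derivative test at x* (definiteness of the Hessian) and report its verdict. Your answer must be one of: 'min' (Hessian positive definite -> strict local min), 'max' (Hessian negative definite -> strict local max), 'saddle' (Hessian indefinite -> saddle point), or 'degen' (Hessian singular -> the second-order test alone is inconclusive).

Compute the Hessian H = grad^2 f:
  H = [[-2, 1], [1, 2]]
Verify stationarity: grad f(x*) = H x* + g = (0, 0).
Eigenvalues of H: -2.2361, 2.2361.
Eigenvalues have mixed signs, so H is indefinite -> x* is a saddle point.

saddle


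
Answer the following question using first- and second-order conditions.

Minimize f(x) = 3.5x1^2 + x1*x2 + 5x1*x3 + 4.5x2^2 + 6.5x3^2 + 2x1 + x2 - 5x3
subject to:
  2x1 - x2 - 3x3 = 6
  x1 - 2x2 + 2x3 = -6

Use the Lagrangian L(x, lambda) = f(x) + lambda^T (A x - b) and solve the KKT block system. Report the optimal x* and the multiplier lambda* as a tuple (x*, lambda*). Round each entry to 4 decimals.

Form the Lagrangian:
  L(x, lambda) = (1/2) x^T Q x + c^T x + lambda^T (A x - b)
Stationarity (grad_x L = 0): Q x + c + A^T lambda = 0.
Primal feasibility: A x = b.

This gives the KKT block system:
  [ Q   A^T ] [ x     ]   [-c ]
  [ A    0  ] [ lambda ] = [ b ]

Solving the linear system:
  x*      = (0.6863, 1.3505, -1.9926)
  lambda* = (-3.408, 8.6244)
  f(x*)   = 42.4404

x* = (0.6863, 1.3505, -1.9926), lambda* = (-3.408, 8.6244)


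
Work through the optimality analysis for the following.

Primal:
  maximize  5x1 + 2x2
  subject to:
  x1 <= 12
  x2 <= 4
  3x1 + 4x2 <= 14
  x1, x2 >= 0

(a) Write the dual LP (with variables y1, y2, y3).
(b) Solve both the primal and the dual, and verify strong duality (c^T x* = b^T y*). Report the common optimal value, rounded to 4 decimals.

The standard primal-dual pair for 'max c^T x s.t. A x <= b, x >= 0' is:
  Dual:  min b^T y  s.t.  A^T y >= c,  y >= 0.

So the dual LP is:
  minimize  12y1 + 4y2 + 14y3
  subject to:
    y1 + 3y3 >= 5
    y2 + 4y3 >= 2
    y1, y2, y3 >= 0

Solving the primal: x* = (4.6667, 0).
  primal value c^T x* = 23.3333.
Solving the dual: y* = (0, 0, 1.6667).
  dual value b^T y* = 23.3333.
Strong duality: c^T x* = b^T y*. Confirmed.

23.3333


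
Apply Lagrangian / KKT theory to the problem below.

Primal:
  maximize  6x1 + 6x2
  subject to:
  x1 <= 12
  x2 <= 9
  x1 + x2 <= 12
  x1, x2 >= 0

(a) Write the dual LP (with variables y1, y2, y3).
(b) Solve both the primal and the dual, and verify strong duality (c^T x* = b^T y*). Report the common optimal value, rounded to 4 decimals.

The standard primal-dual pair for 'max c^T x s.t. A x <= b, x >= 0' is:
  Dual:  min b^T y  s.t.  A^T y >= c,  y >= 0.

So the dual LP is:
  minimize  12y1 + 9y2 + 12y3
  subject to:
    y1 + y3 >= 6
    y2 + y3 >= 6
    y1, y2, y3 >= 0

Solving the primal: x* = (3, 9).
  primal value c^T x* = 72.
Solving the dual: y* = (0, 0, 6).
  dual value b^T y* = 72.
Strong duality: c^T x* = b^T y*. Confirmed.

72


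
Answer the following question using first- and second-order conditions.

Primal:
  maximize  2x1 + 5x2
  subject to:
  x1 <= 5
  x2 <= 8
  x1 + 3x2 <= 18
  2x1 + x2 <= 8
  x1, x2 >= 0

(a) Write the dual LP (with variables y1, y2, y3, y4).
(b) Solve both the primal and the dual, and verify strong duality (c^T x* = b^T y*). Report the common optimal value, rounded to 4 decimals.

The standard primal-dual pair for 'max c^T x s.t. A x <= b, x >= 0' is:
  Dual:  min b^T y  s.t.  A^T y >= c,  y >= 0.

So the dual LP is:
  minimize  5y1 + 8y2 + 18y3 + 8y4
  subject to:
    y1 + y3 + 2y4 >= 2
    y2 + 3y3 + y4 >= 5
    y1, y2, y3, y4 >= 0

Solving the primal: x* = (1.2, 5.6).
  primal value c^T x* = 30.4.
Solving the dual: y* = (0, 0, 1.6, 0.2).
  dual value b^T y* = 30.4.
Strong duality: c^T x* = b^T y*. Confirmed.

30.4


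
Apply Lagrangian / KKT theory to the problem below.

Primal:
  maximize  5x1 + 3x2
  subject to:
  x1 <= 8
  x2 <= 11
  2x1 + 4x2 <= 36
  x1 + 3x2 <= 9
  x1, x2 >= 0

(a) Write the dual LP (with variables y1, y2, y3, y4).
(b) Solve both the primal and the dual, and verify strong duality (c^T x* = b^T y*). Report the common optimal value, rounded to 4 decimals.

The standard primal-dual pair for 'max c^T x s.t. A x <= b, x >= 0' is:
  Dual:  min b^T y  s.t.  A^T y >= c,  y >= 0.

So the dual LP is:
  minimize  8y1 + 11y2 + 36y3 + 9y4
  subject to:
    y1 + 2y3 + y4 >= 5
    y2 + 4y3 + 3y4 >= 3
    y1, y2, y3, y4 >= 0

Solving the primal: x* = (8, 0.3333).
  primal value c^T x* = 41.
Solving the dual: y* = (4, 0, 0, 1).
  dual value b^T y* = 41.
Strong duality: c^T x* = b^T y*. Confirmed.

41


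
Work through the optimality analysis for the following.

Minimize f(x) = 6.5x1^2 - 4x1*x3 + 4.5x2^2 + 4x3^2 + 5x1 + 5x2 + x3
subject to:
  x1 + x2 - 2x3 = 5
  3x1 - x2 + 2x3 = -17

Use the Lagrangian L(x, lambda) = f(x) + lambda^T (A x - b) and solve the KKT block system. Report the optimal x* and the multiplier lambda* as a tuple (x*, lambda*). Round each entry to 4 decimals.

Form the Lagrangian:
  L(x, lambda) = (1/2) x^T Q x + c^T x + lambda^T (A x - b)
Stationarity (grad_x L = 0): Q x + c + A^T lambda = 0.
Primal feasibility: A x = b.

This gives the KKT block system:
  [ Q   A^T ] [ x     ]   [-c ]
  [ A    0  ] [ lambda ] = [ b ]

Solving the linear system:
  x*      = (-3, 0.4091, -3.7955)
  lambda* = (-1.8068, 6.875)
  f(x*)   = 54.5795

x* = (-3, 0.4091, -3.7955), lambda* = (-1.8068, 6.875)


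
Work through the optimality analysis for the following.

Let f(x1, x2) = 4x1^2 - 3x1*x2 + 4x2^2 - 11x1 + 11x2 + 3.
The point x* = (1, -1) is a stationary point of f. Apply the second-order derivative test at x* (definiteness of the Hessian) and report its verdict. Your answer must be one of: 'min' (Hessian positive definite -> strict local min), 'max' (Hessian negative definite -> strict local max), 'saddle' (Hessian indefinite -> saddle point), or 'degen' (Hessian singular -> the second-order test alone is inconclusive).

Compute the Hessian H = grad^2 f:
  H = [[8, -3], [-3, 8]]
Verify stationarity: grad f(x*) = H x* + g = (0, 0).
Eigenvalues of H: 5, 11.
Both eigenvalues > 0, so H is positive definite -> x* is a strict local min.

min


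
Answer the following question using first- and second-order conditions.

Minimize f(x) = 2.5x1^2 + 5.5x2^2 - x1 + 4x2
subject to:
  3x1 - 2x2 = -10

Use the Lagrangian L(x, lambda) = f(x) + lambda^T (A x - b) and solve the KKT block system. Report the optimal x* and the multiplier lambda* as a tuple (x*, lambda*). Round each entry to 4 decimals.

Form the Lagrangian:
  L(x, lambda) = (1/2) x^T Q x + c^T x + lambda^T (A x - b)
Stationarity (grad_x L = 0): Q x + c + A^T lambda = 0.
Primal feasibility: A x = b.

This gives the KKT block system:
  [ Q   A^T ] [ x     ]   [-c ]
  [ A    0  ] [ lambda ] = [ b ]

Solving the linear system:
  x*      = (-2.9412, 0.5882)
  lambda* = (5.2353)
  f(x*)   = 28.8235

x* = (-2.9412, 0.5882), lambda* = (5.2353)
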